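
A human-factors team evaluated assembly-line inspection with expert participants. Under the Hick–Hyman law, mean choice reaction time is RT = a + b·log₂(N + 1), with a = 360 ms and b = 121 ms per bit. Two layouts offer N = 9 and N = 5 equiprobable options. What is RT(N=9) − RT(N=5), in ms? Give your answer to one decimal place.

RT(9) = 360 + 121·log₂(10) = 360 + 121·3.3219 = 761.9499 ms.
RT(5) = 360 + 121·log₂(6) = 360 + 121·2.5850 = 672.7850 ms.
Difference = 761.9499 − 672.7850 = 89.1649 ≈ 89.2 ms.

89.2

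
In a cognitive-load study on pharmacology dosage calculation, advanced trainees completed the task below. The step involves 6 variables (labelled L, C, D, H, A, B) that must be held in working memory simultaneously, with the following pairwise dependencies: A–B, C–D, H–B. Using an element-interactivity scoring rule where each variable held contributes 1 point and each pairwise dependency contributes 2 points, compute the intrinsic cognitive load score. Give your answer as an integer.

Count of variables held simultaneously: 6.
Count of pairwise dependencies listed: 3.
Element contribution: 6 × 1 = 6.
Interaction contribution: 3 × 2 = 6.
Intrinsic load = 6 + 6 = 12.

12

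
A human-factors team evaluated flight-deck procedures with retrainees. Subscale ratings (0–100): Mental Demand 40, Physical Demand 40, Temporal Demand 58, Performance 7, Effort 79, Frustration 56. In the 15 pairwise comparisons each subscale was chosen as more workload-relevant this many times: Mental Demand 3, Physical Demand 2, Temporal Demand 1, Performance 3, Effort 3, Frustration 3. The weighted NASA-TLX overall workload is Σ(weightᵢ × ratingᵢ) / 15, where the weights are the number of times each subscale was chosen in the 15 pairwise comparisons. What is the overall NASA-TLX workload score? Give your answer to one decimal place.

45.6

The tallies are the weights (they sum to 15).
Weighted sum = 3·40 + 2·40 + 1·58 + 3·7 + 3·79 + 3·56
            = 120 + 80 + 58 + 21 + 237 + 168 = 684.
Overall workload = 684 / 15 = 45.6000 ≈ 45.6.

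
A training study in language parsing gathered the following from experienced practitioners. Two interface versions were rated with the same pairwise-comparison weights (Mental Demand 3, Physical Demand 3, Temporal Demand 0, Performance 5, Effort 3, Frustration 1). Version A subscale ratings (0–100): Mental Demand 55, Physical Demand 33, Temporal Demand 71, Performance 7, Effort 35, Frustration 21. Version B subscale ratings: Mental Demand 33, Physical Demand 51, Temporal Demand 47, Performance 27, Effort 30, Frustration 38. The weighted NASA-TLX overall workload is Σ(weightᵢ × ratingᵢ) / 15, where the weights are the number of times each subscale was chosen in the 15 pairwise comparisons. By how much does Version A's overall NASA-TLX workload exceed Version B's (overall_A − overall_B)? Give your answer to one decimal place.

-6.0

Version A weighted sum = 3·55 + 3·33 + 0·71 + 5·7 + 3·35 + 1·21 = 165 + 99 + 0 + 35 + 105 + 21 = 425; overall_A = 425/15 = 28.3333.
Version B weighted sum = 3·33 + 3·51 + 0·47 + 5·27 + 3·30 + 1·38 = 99 + 153 + 0 + 135 + 90 + 38 = 515; overall_B = 515/15 = 34.3333.
Difference = 28.3333 − 34.3333 = -6.0000 ≈ -6.0.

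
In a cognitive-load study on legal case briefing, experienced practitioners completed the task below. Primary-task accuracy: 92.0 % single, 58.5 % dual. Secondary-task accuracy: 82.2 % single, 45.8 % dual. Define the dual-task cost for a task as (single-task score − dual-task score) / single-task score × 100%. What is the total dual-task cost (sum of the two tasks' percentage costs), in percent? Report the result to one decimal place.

80.7

Primary cost = (92.0 − 58.5) / 92.0 × 100% = 36.4130%.
Secondary cost = (82.2 − 45.8) / 82.2 × 100% = 44.2822%.
Total = 36.4130% + 44.2822% = 80.6952% ≈ 80.7%.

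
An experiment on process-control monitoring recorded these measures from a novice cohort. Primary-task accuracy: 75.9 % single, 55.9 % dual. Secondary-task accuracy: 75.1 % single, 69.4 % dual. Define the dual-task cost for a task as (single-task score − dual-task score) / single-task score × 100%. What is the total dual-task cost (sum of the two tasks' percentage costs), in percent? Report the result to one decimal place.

33.9

Primary cost = (75.9 − 55.9) / 75.9 × 100% = 26.3505%.
Secondary cost = (75.1 − 69.4) / 75.1 × 100% = 7.5899%.
Total = 26.3505% + 7.5899% = 33.9404% ≈ 33.9%.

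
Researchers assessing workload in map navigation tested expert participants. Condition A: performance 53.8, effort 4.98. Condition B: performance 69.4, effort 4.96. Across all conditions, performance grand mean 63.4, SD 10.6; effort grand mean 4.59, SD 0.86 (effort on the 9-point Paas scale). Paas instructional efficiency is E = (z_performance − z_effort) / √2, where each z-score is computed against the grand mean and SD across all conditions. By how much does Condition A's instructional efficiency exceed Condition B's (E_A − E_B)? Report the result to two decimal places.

Condition A: z_P = (53.8 − 63.4)/10.6 = -0.9057; z_E = (4.98 − 4.59)/0.86 = 0.4535; E_A = (-0.9057 − 0.4535)/√2 = -0.9611.
Condition B: z_P = (69.4 − 63.4)/10.6 = 0.5660; z_E = (4.96 − 4.59)/0.86 = 0.4302; E_B = (0.5660 − 0.4302)/√2 = 0.0960.
E_A − E_B = -0.9611 − 0.0960 = -1.0571 ≈ -1.06.

-1.06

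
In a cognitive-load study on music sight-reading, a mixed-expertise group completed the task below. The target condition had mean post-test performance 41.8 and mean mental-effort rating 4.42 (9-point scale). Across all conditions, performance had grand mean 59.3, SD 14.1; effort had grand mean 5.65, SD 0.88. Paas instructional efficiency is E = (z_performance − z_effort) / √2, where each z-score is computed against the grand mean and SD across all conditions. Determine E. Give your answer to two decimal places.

z_performance = (41.8 − 59.3) / 14.1 = -17.5000 / 14.1 = -1.2411.
z_effort = (4.42 − 5.65) / 0.88 = -1.2300 / 0.88 = -1.3977.
z_P − z_E = -1.2411 − (-1.3977) = 0.1566.
E = 0.1566 / √2 = 0.1566 / 1.41421 = 0.1107 ≈ 0.11.

0.11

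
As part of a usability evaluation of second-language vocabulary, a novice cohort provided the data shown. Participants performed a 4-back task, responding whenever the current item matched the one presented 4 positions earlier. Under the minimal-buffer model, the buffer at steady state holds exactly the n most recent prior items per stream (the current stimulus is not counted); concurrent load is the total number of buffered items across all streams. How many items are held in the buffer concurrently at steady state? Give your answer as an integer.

The buffer holds the 4 most recent prior items.
Steady-state concurrent load = 4 items.

4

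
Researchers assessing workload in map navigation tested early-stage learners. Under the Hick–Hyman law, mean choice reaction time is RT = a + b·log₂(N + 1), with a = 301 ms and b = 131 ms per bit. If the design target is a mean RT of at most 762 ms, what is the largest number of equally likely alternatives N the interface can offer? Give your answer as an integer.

Set 301 + 131·log₂(N + 1) ≤ 762.
log₂(N + 1) ≤ (762 − 301) / 131 = 3.5191.
N + 1 ≤ 2^3.5191 = 11.4645.
N ≤ 10.4645, so the largest integer N is 10.

10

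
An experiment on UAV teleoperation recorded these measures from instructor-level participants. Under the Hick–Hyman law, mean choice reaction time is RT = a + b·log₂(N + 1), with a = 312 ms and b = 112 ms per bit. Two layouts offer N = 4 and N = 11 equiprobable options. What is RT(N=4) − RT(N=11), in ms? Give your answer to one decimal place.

RT(4) = 312 + 112·log₂(5) = 312 + 112·2.3219 = 572.0528 ms.
RT(11) = 312 + 112·log₂(12) = 312 + 112·3.5850 = 713.5200 ms.
Difference = 572.0528 − 713.5200 = -141.4672 ≈ -141.5 ms.

-141.5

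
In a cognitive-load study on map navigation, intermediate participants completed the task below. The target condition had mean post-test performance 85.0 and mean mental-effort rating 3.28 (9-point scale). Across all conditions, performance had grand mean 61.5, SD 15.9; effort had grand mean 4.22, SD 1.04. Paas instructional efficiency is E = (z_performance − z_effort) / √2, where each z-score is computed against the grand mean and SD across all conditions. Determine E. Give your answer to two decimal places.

1.68

z_performance = (85.0 − 61.5) / 15.9 = 23.5000 / 15.9 = 1.4780.
z_effort = (3.28 − 4.22) / 1.04 = -0.9400 / 1.04 = -0.9038.
z_P − z_E = 1.4780 − (-0.9038) = 2.3818.
E = 2.3818 / √2 = 2.3818 / 1.41421 = 1.6842 ≈ 1.68.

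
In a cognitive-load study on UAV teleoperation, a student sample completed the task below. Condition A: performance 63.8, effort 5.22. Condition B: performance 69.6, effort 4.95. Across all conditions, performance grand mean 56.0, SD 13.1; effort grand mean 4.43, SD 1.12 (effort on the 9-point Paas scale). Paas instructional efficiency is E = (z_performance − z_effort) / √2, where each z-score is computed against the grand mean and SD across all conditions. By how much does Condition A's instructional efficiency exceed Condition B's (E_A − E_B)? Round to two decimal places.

-0.48

Condition A: z_P = (63.8 − 56.0)/13.1 = 0.5954; z_E = (5.22 − 4.43)/1.12 = 0.7054; E_A = (0.5954 − 0.7054)/√2 = -0.0778.
Condition B: z_P = (69.6 − 56.0)/13.1 = 1.0382; z_E = (4.95 − 4.43)/1.12 = 0.4643; E_B = (1.0382 − 0.4643)/√2 = 0.4058.
E_A − E_B = -0.0778 − 0.4058 = -0.4836 ≈ -0.48.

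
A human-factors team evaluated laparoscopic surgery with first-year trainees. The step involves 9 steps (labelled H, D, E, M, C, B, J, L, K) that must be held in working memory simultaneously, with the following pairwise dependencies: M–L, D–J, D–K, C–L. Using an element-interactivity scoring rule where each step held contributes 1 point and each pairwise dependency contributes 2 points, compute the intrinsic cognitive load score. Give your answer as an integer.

Count of steps held simultaneously: 9.
Count of pairwise dependencies listed: 4.
Element contribution: 9 × 1 = 9.
Interaction contribution: 4 × 2 = 8.
Intrinsic load = 9 + 8 = 17.

17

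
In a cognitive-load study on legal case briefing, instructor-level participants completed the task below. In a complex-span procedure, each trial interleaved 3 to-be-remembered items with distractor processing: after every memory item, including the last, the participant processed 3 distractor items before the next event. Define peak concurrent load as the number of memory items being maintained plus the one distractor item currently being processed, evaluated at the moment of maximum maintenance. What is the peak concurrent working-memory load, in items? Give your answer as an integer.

4

Maintenance is greatest during the distractor(s) after memory item 3: all 3 memory items are being held.
One distractor item is concurrently being processed.
Peak concurrent load = 3 + 1 = 4 items.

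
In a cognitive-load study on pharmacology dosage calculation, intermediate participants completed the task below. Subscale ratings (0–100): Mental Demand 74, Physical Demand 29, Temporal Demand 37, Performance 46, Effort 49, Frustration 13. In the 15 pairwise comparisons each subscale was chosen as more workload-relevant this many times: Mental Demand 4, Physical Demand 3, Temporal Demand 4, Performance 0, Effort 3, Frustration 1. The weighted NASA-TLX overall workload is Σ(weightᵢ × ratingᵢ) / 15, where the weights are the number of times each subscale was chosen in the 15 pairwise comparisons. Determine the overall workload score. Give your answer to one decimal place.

The tallies are the weights (they sum to 15).
Weighted sum = 4·74 + 3·29 + 4·37 + 0·46 + 3·49 + 1·13
            = 296 + 87 + 148 + 0 + 147 + 13 = 691.
Overall workload = 691 / 15 = 46.0667 ≈ 46.1.

46.1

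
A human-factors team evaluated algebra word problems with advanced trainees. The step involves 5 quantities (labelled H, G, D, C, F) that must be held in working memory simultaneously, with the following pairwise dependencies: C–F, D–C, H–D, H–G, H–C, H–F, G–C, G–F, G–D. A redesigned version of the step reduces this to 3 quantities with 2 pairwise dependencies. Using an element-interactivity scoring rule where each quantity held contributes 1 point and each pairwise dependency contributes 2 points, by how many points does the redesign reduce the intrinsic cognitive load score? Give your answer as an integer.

16

Original: 5 × 1 + 9 × 2 = 5 + 18 = 23.
Redesigned: 3 × 1 + 2 × 2 = 3 + 4 = 7.
Reduction = 23 − 7 = 16.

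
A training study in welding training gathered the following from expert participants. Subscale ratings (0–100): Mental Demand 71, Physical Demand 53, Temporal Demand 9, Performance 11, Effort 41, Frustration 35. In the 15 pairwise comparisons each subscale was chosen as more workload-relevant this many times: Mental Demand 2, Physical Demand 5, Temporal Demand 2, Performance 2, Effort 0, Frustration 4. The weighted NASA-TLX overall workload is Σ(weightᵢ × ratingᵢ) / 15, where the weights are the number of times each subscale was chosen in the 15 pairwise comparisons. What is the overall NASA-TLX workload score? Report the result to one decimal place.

39.1

The tallies are the weights (they sum to 15).
Weighted sum = 2·71 + 5·53 + 2·9 + 2·11 + 0·41 + 4·35
            = 142 + 265 + 18 + 22 + 0 + 140 = 587.
Overall workload = 587 / 15 = 39.1333 ≈ 39.1.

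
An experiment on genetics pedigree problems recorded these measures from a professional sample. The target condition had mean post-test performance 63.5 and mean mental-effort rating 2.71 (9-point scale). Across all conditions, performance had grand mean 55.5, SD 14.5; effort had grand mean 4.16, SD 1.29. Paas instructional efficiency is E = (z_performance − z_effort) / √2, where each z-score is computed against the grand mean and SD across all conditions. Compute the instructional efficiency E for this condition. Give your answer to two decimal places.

z_performance = (63.5 − 55.5) / 14.5 = 8.0000 / 14.5 = 0.5517.
z_effort = (2.71 − 4.16) / 1.29 = -1.4500 / 1.29 = -1.1240.
z_P − z_E = 0.5517 − (-1.1240) = 1.6757.
E = 1.6757 / √2 = 1.6757 / 1.41421 = 1.1849 ≈ 1.18.

1.18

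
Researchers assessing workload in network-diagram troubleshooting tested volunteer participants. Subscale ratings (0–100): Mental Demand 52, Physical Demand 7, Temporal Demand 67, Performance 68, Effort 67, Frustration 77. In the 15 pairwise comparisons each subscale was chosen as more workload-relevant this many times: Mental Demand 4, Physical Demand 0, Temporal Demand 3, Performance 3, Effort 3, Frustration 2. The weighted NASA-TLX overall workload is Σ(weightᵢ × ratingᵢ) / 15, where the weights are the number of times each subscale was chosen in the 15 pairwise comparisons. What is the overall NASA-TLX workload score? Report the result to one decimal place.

The tallies are the weights (they sum to 15).
Weighted sum = 4·52 + 0·7 + 3·67 + 3·68 + 3·67 + 2·77
            = 208 + 0 + 201 + 204 + 201 + 154 = 968.
Overall workload = 968 / 15 = 64.5333 ≈ 64.5.

64.5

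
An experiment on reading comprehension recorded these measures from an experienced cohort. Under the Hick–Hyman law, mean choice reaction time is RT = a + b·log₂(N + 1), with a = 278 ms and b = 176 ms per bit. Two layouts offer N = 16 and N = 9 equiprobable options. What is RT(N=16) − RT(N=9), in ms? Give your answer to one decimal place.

RT(16) = 278 + 176·log₂(17) = 278 + 176·4.0875 = 997.4000 ms.
RT(9) = 278 + 176·log₂(10) = 278 + 176·3.3219 = 862.6544 ms.
Difference = 997.4000 − 862.6544 = 134.7456 ≈ 134.7 ms.

134.7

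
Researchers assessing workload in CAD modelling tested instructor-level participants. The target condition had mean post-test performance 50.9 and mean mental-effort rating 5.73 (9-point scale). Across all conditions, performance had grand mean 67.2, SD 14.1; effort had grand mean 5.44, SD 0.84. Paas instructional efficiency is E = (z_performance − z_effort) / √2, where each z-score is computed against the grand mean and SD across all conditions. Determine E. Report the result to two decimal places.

-1.06

z_performance = (50.9 − 67.2) / 14.1 = -16.3000 / 14.1 = -1.1560.
z_effort = (5.73 − 5.44) / 0.84 = 0.2900 / 0.84 = 0.3452.
z_P − z_E = -1.1560 − 0.3452 = -1.5012.
E = -1.5012 / √2 = -1.5012 / 1.41421 = -1.0615 ≈ -1.06.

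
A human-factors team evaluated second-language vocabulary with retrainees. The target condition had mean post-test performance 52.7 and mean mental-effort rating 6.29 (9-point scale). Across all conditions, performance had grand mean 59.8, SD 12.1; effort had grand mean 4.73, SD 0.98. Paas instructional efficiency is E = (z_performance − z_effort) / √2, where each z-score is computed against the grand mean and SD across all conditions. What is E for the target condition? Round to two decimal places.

-1.54

z_performance = (52.7 − 59.8) / 12.1 = -7.1000 / 12.1 = -0.5868.
z_effort = (6.29 − 4.73) / 0.98 = 1.5600 / 0.98 = 1.5918.
z_P − z_E = -0.5868 − 1.5918 = -2.1786.
E = -2.1786 / √2 = -2.1786 / 1.41421 = -1.5405 ≈ -1.54.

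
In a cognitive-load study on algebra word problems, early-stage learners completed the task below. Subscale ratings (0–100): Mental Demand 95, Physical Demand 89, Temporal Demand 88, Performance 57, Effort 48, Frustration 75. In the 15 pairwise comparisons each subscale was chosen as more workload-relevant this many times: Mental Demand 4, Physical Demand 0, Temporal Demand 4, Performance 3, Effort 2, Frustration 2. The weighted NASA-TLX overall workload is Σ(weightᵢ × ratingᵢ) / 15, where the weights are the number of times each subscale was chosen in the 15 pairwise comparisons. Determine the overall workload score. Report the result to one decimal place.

The tallies are the weights (they sum to 15).
Weighted sum = 4·95 + 0·89 + 4·88 + 3·57 + 2·48 + 2·75
            = 380 + 0 + 352 + 171 + 96 + 150 = 1149.
Overall workload = 1149 / 15 = 76.6000 ≈ 76.6.

76.6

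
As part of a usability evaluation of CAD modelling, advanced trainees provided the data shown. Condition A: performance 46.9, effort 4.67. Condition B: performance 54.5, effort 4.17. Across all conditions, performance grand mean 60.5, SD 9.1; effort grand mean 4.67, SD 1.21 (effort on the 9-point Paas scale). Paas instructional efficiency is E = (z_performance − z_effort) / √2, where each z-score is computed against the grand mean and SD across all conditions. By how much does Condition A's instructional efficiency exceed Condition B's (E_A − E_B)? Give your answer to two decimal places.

Condition A: z_P = (46.9 − 60.5)/9.1 = -1.4945; z_E = (4.67 − 4.67)/1.21 = 0.0000; E_A = (-1.4945 − 0.0000)/√2 = -1.0568.
Condition B: z_P = (54.5 − 60.5)/9.1 = -0.6593; z_E = (4.17 − 4.67)/1.21 = -0.4132; E_B = (-0.6593 − (-0.4132))/√2 = -0.1740.
E_A − E_B = -1.0568 − (-0.1740) = -0.8828 ≈ -0.88.

-0.88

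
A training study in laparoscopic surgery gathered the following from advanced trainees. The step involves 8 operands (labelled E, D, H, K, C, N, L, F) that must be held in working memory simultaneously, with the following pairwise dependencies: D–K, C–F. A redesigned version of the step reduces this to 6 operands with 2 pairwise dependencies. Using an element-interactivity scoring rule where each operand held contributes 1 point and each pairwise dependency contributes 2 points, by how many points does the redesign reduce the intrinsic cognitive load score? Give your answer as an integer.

2

Original: 8 × 1 + 2 × 2 = 8 + 4 = 12.
Redesigned: 6 × 1 + 2 × 2 = 6 + 4 = 10.
Reduction = 12 − 10 = 2.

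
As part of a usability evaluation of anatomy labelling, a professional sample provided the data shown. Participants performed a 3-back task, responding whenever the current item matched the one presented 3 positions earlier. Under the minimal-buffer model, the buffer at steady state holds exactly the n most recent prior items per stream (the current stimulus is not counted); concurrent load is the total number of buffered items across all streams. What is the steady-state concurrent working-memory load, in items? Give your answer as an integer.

3

The buffer holds the 3 most recent prior items.
Steady-state concurrent load = 3 items.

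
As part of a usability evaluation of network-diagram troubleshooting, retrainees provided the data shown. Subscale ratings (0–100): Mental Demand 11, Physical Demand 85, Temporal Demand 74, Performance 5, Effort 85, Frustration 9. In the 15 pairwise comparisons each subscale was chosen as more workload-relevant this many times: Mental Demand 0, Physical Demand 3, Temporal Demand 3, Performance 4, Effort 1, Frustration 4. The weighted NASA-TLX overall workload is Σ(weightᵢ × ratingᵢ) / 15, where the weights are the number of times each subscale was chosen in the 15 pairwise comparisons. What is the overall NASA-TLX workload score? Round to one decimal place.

The tallies are the weights (they sum to 15).
Weighted sum = 0·11 + 3·85 + 3·74 + 4·5 + 1·85 + 4·9
            = 0 + 255 + 222 + 20 + 85 + 36 = 618.
Overall workload = 618 / 15 = 41.2000 ≈ 41.2.

41.2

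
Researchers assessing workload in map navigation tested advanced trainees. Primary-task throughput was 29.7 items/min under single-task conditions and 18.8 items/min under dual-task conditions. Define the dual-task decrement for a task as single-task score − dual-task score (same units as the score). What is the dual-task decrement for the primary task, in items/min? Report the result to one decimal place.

10.9

Decrement = 29.7 − 18.8 = 10.9000 items/min ≈ 10.9 items/min.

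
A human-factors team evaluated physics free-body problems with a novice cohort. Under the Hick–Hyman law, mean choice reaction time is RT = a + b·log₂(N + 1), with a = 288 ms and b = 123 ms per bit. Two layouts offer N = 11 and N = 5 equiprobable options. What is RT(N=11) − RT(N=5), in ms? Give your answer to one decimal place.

RT(11) = 288 + 123·log₂(12) = 288 + 123·3.5850 = 728.9550 ms.
RT(5) = 288 + 123·log₂(6) = 288 + 123·2.5850 = 605.9550 ms.
Difference = 728.9550 − 605.9550 = 123.0000 ≈ 123.0 ms.

123.0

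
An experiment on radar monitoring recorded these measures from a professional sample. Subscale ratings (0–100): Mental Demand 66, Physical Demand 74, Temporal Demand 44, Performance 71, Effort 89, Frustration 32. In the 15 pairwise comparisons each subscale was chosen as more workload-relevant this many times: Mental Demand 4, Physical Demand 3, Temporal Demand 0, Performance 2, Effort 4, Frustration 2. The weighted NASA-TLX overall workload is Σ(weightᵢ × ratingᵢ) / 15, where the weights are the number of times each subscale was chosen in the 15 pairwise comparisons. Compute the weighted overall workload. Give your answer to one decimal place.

The tallies are the weights (they sum to 15).
Weighted sum = 4·66 + 3·74 + 0·44 + 2·71 + 4·89 + 2·32
            = 264 + 222 + 0 + 142 + 356 + 64 = 1048.
Overall workload = 1048 / 15 = 69.8667 ≈ 69.9.

69.9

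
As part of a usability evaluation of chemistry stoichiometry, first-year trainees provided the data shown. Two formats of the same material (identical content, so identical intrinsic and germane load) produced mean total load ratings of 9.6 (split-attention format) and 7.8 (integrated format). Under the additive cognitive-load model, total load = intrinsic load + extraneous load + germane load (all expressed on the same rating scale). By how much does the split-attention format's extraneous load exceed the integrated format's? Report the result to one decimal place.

Intrinsic and germane load are equal across formats, so the difference in total load equals the difference in extraneous load.
Extraneous-load difference = 9.6 − 7.8 = 1.8.

1.8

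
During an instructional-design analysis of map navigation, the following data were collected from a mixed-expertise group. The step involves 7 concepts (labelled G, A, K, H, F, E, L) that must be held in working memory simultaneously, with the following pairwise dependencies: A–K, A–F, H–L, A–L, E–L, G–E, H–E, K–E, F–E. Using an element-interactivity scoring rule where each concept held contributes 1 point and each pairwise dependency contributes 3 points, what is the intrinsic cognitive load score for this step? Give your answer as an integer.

Count of concepts held simultaneously: 7.
Count of pairwise dependencies listed: 9.
Element contribution: 7 × 1 = 7.
Interaction contribution: 9 × 3 = 27.
Intrinsic load = 7 + 27 = 34.

34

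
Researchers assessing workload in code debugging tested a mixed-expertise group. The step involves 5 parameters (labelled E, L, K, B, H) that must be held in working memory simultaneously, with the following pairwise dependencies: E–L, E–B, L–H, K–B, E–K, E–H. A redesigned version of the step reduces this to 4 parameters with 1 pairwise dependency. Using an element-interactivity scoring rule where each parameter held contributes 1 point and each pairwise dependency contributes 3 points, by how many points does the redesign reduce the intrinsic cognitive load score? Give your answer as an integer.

16

Original: 5 × 1 + 6 × 3 = 5 + 18 = 23.
Redesigned: 4 × 1 + 1 × 3 = 4 + 3 = 7.
Reduction = 23 − 7 = 16.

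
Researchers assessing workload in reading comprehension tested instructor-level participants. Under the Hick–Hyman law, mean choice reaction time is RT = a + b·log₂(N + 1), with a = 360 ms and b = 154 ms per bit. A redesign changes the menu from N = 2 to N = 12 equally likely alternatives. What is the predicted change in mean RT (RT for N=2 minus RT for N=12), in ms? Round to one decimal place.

RT(2) = 360 + 154·log₂(3) = 360 + 154·1.5850 = 604.0900 ms.
RT(12) = 360 + 154·log₂(13) = 360 + 154·3.7004 = 929.8616 ms.
Difference = 604.0900 − 929.8616 = -325.7716 ≈ -325.8 ms.

-325.8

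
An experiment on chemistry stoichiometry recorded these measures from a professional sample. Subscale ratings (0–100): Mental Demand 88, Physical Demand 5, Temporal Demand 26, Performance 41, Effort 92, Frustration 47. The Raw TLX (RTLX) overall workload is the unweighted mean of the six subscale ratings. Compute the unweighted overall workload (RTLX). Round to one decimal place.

49.8

Sum of ratings = 88 + 5 + 26 + 41 + 92 + 47 = 299.
RTLX = 299 / 6 = 49.8333 ≈ 49.8.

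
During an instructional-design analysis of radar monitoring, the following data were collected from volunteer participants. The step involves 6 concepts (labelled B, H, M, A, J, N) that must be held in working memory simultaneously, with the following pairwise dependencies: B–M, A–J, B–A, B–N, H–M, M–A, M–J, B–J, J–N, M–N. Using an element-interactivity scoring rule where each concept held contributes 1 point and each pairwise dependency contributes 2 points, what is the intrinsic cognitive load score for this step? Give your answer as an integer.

26

Count of concepts held simultaneously: 6.
Count of pairwise dependencies listed: 10.
Element contribution: 6 × 1 = 6.
Interaction contribution: 10 × 2 = 20.
Intrinsic load = 6 + 20 = 26.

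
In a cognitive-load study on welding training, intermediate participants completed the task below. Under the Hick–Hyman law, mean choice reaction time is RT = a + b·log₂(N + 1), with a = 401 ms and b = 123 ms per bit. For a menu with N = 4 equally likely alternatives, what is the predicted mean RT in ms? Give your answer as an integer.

log₂(4 + 1) = log₂(5) = 2.3219.
RT = 401 + 123 × 2.3219 = 401 + 285.5937 = 686.5937 ms.
≈ 687 ms.

687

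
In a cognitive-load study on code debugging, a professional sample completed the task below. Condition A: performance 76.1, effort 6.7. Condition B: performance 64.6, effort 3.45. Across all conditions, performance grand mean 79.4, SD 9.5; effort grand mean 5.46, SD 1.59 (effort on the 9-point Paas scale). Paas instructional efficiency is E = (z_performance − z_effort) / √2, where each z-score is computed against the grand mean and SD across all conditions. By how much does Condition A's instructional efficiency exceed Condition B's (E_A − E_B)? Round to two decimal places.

-0.59

Condition A: z_P = (76.1 − 79.4)/9.5 = -0.3474; z_E = (6.7 − 5.46)/1.59 = 0.7799; E_A = (-0.3474 − 0.7799)/√2 = -0.7971.
Condition B: z_P = (64.6 − 79.4)/9.5 = -1.5579; z_E = (3.45 − 5.46)/1.59 = -1.2642; E_B = (-1.5579 − (-1.2642))/√2 = -0.2077.
E_A − E_B = -0.7971 − (-0.2077) = -0.5894 ≈ -0.59.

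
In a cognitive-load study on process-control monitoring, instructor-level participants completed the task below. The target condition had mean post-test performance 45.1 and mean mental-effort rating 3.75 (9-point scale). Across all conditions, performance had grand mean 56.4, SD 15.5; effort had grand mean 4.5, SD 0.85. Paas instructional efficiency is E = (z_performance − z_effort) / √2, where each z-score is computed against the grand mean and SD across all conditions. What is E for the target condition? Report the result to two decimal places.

0.11

z_performance = (45.1 − 56.4) / 15.5 = -11.3000 / 15.5 = -0.7290.
z_effort = (3.75 − 4.5) / 0.85 = -0.7500 / 0.85 = -0.8824.
z_P − z_E = -0.7290 − (-0.8824) = 0.1534.
E = 0.1534 / √2 = 0.1534 / 1.41421 = 0.1085 ≈ 0.11.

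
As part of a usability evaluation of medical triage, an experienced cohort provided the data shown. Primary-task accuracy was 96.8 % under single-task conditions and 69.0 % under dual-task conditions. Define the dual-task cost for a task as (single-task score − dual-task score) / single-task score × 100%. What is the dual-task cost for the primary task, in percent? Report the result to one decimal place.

28.7

Cost = (96.8 − 69.0) / 96.8 × 100%
     = 27.8000 / 96.8 × 100% = 28.7190%.
≈ 28.7%.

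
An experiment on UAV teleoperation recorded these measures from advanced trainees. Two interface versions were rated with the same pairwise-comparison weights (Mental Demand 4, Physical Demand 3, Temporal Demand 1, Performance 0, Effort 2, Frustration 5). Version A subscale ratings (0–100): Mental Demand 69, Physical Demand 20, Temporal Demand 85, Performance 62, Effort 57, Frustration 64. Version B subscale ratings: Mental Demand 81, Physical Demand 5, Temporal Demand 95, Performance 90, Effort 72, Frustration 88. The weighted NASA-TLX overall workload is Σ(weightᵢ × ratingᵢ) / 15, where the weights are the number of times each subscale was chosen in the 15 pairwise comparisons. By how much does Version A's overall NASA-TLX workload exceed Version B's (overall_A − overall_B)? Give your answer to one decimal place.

Version A weighted sum = 4·69 + 3·20 + 1·85 + 0·62 + 2·57 + 5·64 = 276 + 60 + 85 + 0 + 114 + 320 = 855; overall_A = 855/15 = 57.0000.
Version B weighted sum = 4·81 + 3·5 + 1·95 + 0·90 + 2·72 + 5·88 = 324 + 15 + 95 + 0 + 144 + 440 = 1018; overall_B = 1018/15 = 67.8667.
Difference = 57.0000 − 67.8667 = -10.8667 ≈ -10.9.

-10.9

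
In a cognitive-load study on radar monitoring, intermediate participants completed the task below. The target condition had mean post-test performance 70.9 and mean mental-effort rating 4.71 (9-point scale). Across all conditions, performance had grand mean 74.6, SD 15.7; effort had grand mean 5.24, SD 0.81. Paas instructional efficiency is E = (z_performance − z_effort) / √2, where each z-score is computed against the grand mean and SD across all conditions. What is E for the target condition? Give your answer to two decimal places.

z_performance = (70.9 − 74.6) / 15.7 = -3.7000 / 15.7 = -0.2357.
z_effort = (4.71 − 5.24) / 0.81 = -0.5300 / 0.81 = -0.6543.
z_P − z_E = -0.2357 − (-0.6543) = 0.4186.
E = 0.4186 / √2 = 0.4186 / 1.41421 = 0.2960 ≈ 0.30.

0.30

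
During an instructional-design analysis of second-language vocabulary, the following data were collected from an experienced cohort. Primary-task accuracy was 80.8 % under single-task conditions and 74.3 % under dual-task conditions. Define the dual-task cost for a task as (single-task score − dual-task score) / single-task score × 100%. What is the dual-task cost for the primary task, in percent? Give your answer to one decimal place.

Cost = (80.8 − 74.3) / 80.8 × 100%
     = 6.5000 / 80.8 × 100% = 8.0446%.
≈ 8.0%.

8.0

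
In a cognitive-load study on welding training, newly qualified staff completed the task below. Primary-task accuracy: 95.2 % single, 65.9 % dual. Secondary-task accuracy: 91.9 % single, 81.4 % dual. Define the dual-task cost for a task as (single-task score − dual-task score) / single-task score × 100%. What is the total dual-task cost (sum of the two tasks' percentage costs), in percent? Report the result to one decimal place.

42.2

Primary cost = (95.2 − 65.9) / 95.2 × 100% = 30.7773%.
Secondary cost = (91.9 − 81.4) / 91.9 × 100% = 11.4255%.
Total = 30.7773% + 11.4255% = 42.2028% ≈ 42.2%.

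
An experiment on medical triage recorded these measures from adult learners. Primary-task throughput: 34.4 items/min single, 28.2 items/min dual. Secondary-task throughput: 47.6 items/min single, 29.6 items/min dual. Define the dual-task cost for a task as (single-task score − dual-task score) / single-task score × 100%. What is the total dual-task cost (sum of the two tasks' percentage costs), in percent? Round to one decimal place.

Primary cost = (34.4 − 28.2) / 34.4 × 100% = 18.0233%.
Secondary cost = (47.6 − 29.6) / 47.6 × 100% = 37.8151%.
Total = 18.0233% + 37.8151% = 55.8384% ≈ 55.8%.

55.8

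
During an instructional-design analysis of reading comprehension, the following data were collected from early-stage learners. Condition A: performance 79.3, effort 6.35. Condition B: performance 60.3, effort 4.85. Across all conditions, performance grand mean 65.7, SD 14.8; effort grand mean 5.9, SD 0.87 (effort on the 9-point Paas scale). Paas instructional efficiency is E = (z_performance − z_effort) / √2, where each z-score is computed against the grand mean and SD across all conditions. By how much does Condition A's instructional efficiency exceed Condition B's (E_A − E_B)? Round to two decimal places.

-0.31

Condition A: z_P = (79.3 − 65.7)/14.8 = 0.9189; z_E = (6.35 − 5.9)/0.87 = 0.5172; E_A = (0.9189 − 0.5172)/√2 = 0.2840.
Condition B: z_P = (60.3 − 65.7)/14.8 = -0.3649; z_E = (4.85 − 5.9)/0.87 = -1.2069; E_B = (-0.3649 − (-1.2069))/√2 = 0.5954.
E_A − E_B = 0.2840 − 0.5954 = -0.3114 ≈ -0.31.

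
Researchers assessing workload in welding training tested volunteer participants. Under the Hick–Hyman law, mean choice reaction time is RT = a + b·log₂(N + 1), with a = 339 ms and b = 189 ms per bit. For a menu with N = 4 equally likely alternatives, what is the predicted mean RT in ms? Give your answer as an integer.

778

log₂(4 + 1) = log₂(5) = 2.3219.
RT = 339 + 189 × 2.3219 = 339 + 438.8391 = 777.8391 ms.
≈ 778 ms.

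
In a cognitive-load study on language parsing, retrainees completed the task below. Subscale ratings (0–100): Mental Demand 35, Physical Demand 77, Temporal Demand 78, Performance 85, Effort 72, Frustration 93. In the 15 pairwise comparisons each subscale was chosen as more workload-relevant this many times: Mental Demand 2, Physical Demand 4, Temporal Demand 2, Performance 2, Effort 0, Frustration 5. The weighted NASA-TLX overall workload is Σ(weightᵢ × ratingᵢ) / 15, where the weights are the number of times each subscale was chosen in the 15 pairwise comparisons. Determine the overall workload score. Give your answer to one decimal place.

77.9

The tallies are the weights (they sum to 15).
Weighted sum = 2·35 + 4·77 + 2·78 + 2·85 + 0·72 + 5·93
            = 70 + 308 + 156 + 170 + 0 + 465 = 1169.
Overall workload = 1169 / 15 = 77.9333 ≈ 77.9.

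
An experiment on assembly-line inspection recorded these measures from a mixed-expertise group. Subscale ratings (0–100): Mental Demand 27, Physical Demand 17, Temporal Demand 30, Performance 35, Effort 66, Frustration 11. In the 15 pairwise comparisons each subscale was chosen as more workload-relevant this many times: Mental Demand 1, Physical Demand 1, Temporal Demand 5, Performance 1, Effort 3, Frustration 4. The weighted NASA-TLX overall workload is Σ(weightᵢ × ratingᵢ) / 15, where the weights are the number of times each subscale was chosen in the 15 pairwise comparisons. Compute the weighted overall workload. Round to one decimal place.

31.4

The tallies are the weights (they sum to 15).
Weighted sum = 1·27 + 1·17 + 5·30 + 1·35 + 3·66 + 4·11
            = 27 + 17 + 150 + 35 + 198 + 44 = 471.
Overall workload = 471 / 15 = 31.4000 ≈ 31.4.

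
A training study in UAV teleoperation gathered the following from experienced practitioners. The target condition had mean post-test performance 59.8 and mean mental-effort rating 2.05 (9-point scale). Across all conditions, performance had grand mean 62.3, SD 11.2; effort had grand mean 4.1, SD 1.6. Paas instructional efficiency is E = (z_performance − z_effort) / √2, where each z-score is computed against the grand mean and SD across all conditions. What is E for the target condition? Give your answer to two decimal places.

0.75

z_performance = (59.8 − 62.3) / 11.2 = -2.5000 / 11.2 = -0.2232.
z_effort = (2.05 − 4.1) / 1.6 = -2.0500 / 1.6 = -1.2812.
z_P − z_E = -0.2232 − (-1.2812) = 1.0580.
E = 1.0580 / √2 = 1.0580 / 1.41421 = 0.7481 ≈ 0.75.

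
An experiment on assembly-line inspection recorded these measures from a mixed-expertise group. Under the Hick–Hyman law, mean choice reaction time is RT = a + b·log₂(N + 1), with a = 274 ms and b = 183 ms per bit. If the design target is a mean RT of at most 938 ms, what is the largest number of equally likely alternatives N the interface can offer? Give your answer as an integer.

Set 274 + 183·log₂(N + 1) ≤ 938.
log₂(N + 1) ≤ (938 − 274) / 183 = 3.6284.
N + 1 ≤ 2^3.6284 = 12.3668.
N ≤ 11.3668, so the largest integer N is 11.

11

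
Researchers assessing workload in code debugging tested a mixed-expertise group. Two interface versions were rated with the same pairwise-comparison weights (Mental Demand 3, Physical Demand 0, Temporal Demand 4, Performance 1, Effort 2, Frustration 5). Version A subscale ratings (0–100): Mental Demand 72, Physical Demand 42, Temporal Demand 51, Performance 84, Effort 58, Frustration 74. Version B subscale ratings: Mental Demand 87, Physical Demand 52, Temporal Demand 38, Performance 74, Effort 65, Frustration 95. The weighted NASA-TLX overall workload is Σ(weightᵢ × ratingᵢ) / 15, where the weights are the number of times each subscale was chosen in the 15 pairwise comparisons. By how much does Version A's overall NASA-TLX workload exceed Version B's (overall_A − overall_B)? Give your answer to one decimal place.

Version A weighted sum = 3·72 + 0·42 + 4·51 + 1·84 + 2·58 + 5·74 = 216 + 0 + 204 + 84 + 116 + 370 = 990; overall_A = 990/15 = 66.0000.
Version B weighted sum = 3·87 + 0·52 + 4·38 + 1·74 + 2·65 + 5·95 = 261 + 0 + 152 + 74 + 130 + 475 = 1092; overall_B = 1092/15 = 72.8000.
Difference = 66.0000 − 72.8000 = -6.8000 ≈ -6.8.

-6.8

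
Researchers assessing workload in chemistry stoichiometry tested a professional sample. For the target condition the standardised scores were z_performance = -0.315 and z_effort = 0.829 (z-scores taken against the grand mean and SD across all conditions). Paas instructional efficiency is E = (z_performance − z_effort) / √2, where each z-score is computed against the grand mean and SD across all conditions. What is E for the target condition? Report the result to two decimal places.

z_P − z_E = -0.315 − 0.829 = -1.1440.
E = -1.1440 / √2 = -1.1440 / 1.41421 = -0.8089 ≈ -0.81.

-0.81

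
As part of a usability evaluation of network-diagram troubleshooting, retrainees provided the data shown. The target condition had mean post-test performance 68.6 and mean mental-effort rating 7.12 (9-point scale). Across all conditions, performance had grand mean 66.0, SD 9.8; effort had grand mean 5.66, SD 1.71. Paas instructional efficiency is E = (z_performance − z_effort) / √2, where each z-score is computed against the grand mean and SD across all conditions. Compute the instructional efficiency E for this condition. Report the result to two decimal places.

-0.42

z_performance = (68.6 − 66.0) / 9.8 = 2.6000 / 9.8 = 0.2653.
z_effort = (7.12 − 5.66) / 1.71 = 1.4600 / 1.71 = 0.8538.
z_P − z_E = 0.2653 − 0.8538 = -0.5885.
E = -0.5885 / √2 = -0.5885 / 1.41421 = -0.4161 ≈ -0.42.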